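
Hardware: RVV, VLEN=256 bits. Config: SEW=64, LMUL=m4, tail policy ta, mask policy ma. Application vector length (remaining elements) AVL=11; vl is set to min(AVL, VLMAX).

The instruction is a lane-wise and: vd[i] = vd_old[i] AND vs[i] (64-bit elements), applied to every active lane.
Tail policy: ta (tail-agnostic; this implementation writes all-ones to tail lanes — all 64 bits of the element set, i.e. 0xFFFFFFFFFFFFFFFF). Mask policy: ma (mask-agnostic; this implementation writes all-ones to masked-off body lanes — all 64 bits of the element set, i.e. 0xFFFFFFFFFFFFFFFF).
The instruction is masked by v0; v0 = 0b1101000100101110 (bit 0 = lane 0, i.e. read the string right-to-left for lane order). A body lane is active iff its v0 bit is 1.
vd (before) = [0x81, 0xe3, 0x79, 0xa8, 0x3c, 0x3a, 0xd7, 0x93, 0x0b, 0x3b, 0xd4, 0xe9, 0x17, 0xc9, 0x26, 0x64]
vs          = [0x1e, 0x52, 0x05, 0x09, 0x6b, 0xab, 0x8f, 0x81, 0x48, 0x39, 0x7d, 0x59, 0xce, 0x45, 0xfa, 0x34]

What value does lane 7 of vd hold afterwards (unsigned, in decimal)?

lanes per group: 256·4/64 = 16
AVL=11 ≤ VLMAX=16, so vl = 11
  i=0: mask-off/ones → 18446744073709551615
  i=1: and(0xe3,0x52) → 66
  i=2: and(0x79,0x05) → 1
  i=3: and(0xa8,0x09) → 8
  i=4: mask-off/ones → 18446744073709551615
  i=5: and(0x3a,0xab) → 42
  i=6: mask-off/ones → 18446744073709551615
  i=7: mask-off/ones → 18446744073709551615
  i=8: and(0x0b,0x48) → 8
  i=9: mask-off/ones → 18446744073709551615
  i=10: mask-off/ones → 18446744073709551615
  i=11: tail/ones → 18446744073709551615
  i=12: tail/ones → 18446744073709551615
  i=13: tail/ones → 18446744073709551615
  i=14: tail/ones → 18446744073709551615
  i=15: tail/ones → 18446744073709551615

vd[7] = 18446744073709551615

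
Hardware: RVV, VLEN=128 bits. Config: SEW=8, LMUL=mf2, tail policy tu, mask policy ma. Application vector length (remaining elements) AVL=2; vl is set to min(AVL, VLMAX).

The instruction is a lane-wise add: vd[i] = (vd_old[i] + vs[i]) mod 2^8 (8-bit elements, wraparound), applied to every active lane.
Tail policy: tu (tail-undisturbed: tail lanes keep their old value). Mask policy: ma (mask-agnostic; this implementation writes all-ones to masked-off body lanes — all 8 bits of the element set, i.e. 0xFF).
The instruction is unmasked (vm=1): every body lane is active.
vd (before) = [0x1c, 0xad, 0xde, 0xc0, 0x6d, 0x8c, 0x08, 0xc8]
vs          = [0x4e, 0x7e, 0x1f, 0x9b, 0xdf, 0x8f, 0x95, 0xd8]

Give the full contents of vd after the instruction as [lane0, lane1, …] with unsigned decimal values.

vd = [106, 43, 222, 192, 109, 140, 8, 200]

VLMAX = (128 × 1/2) / 8 = 8 lanes
vl ← min(2, 8) = 2
  i=0: add(0x1c,0x4e) → 106
  i=1: add(0xad,0x7e) → 43
  i=2: tail/keep → 222
  i=3: tail/keep → 192
  i=4: tail/keep → 109
  i=5: tail/keep → 140
  i=6: tail/keep → 8
  i=7: tail/keep → 200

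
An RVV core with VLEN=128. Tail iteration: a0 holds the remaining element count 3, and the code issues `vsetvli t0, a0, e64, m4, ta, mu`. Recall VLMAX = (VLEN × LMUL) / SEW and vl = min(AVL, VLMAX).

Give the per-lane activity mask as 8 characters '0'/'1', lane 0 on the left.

predicate = 11100000

lanes per group: 128·4/64 = 8
vl = min(AVL, VLMAX) = min(3, 8) = 3
bits (lane 0 leftmost): 11100000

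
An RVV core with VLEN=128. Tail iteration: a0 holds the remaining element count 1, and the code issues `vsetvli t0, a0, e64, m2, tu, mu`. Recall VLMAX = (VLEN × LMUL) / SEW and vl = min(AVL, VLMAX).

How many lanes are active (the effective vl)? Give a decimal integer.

vl = 1

lanes per group: 128·2/64 = 4
AVL=1 ≤ VLMAX=4, so vl = 1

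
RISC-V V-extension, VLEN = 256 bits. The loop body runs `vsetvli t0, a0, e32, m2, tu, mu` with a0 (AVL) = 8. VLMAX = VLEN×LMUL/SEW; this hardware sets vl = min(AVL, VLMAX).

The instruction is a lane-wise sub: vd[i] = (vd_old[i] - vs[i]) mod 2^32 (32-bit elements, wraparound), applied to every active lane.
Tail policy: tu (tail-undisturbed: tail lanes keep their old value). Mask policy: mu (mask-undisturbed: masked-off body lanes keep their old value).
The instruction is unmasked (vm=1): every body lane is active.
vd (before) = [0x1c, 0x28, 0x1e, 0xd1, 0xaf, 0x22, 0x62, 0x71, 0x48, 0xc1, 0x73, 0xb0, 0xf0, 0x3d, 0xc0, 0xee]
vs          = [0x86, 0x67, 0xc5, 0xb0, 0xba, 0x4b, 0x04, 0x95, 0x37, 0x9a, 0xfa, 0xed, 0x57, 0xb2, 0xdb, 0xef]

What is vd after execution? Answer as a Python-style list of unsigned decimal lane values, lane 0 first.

vd = [4294967190, 4294967233, 4294967129, 33, 4294967285, 4294967255, 94, 4294967260, 72, 193, 115, 176, 240, 61, 192, 238]

lanes per group: 256·2/32 = 16
vl = min(AVL, VLMAX) = min(8, 16) = 8
vd[0] sub(0x1c,0x86) -> 0xffffff96
vd[1] sub(0x28,0x67) -> 0xffffffc1
vd[2] sub(0x1e,0xc5) -> 0xffffff59
vd[3] sub(0xd1,0xb0) -> 0x21
vd[4] sub(0xaf,0xba) -> 0xfffffff5
vd[5] sub(0x22,0x4b) -> 0xffffffd7
vd[6] sub(0x62,0x04) -> 0x5e
vd[7] sub(0x71,0x95) -> 0xffffffdc
vd[8] tail/keep -> 0x48
vd[9] tail/keep -> 0xc1
vd[10] tail/keep -> 0x73
vd[11] tail/keep -> 0xb0
vd[12] tail/keep -> 0xf0
vd[13] tail/keep -> 0x3d
vd[14] tail/keep -> 0xc0
vd[15] tail/keep -> 0xee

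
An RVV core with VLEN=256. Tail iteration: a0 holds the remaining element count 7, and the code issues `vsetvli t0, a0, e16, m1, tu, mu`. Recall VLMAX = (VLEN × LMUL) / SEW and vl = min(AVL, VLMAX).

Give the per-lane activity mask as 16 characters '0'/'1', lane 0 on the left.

predicate = 1111111000000000

VLMAX = (256 × 1) / 16 = 16 lanes
vl ← min(7, 16) = 7
bits (lane 0 leftmost): 1111111000000000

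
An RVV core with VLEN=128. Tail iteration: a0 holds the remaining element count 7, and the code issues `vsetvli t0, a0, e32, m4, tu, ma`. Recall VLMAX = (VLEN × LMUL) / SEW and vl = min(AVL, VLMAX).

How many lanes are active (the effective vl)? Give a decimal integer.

vl = 7

lanes per group: 128·4/32 = 16
vl ← min(7, 16) = 7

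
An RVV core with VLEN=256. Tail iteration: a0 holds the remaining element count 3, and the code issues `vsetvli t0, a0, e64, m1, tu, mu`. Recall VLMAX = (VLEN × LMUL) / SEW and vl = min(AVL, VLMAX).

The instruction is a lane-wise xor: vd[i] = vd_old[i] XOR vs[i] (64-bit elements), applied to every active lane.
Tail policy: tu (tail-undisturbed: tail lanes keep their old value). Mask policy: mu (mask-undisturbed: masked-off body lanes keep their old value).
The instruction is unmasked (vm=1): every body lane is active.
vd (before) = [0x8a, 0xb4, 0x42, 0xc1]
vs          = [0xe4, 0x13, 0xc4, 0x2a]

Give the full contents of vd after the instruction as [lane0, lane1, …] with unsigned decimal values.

vd = [110, 167, 134, 193]

VLMAX = (256 × 1) / 64 = 4 lanes
vl = min(AVL, VLMAX) = min(3, 4) = 3
[0] xor(0x8a,0xe4) = 0x6e
[1] xor(0xb4,0x13) = 0xa7
[2] xor(0x42,0xc4) = 0x86
[3] tail/keep = 0xc1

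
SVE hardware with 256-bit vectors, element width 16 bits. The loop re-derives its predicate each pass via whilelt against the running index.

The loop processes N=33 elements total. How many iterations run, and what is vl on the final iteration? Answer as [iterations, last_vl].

[iterations, last_vl] = [3, 1]

lane count: 256 div 16 = 16
N=33: ⌈33/16⌉ = 3 iters; last vl = 33 − 2×16 = 1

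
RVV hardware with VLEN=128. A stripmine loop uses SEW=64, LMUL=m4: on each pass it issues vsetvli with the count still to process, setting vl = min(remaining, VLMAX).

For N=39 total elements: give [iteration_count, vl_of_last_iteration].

lanes per group: 128·4/64 = 8
N=39: ⌈39/8⌉ = 5 iters; last vl = 39 − 4×8 = 7

[iterations, last_vl] = [5, 7]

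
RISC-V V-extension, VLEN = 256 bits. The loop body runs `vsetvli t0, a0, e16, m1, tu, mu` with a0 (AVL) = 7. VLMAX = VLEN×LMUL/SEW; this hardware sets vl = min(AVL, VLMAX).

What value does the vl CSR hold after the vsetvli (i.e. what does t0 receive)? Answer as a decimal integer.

vl = 7

VLMAX = (256 × 1) / 16 = 16 lanes
AVL=7 ≤ VLMAX=16, so vl = 7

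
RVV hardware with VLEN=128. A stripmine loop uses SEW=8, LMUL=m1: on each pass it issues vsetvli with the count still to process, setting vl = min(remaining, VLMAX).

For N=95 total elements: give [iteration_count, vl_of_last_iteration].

[iterations, last_vl] = [6, 15]

VLMAX = VLEN×LMUL/SEW = 128×1/8 = 16
95 elements at 16/iter → 6 passes, remainder 15 on the last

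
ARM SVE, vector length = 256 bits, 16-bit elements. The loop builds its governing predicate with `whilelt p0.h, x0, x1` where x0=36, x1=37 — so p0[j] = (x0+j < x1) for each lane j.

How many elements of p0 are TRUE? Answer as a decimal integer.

register lanes = 256/16 = 16
active while 36+j < 37, i.e. j ∈ [0,1) capped at 16 ⇒ 1

vl = 1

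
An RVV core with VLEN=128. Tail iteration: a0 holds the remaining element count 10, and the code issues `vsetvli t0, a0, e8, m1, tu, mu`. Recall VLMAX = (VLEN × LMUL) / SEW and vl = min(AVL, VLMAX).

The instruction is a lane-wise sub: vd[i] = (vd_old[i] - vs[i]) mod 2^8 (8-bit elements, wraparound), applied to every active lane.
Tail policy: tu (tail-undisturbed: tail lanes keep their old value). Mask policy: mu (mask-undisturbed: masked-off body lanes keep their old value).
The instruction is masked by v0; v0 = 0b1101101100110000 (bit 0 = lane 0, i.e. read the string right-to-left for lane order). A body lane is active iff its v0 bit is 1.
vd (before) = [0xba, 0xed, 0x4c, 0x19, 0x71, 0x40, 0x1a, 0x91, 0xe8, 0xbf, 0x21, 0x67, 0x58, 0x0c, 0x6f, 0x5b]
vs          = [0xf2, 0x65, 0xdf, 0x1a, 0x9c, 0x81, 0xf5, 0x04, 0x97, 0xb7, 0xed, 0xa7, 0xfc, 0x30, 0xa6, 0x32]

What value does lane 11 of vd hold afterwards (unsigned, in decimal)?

vd[11] = 103

VLMAX = VLEN×LMUL/SEW = 128×1/8 = 16
vl = min(AVL, VLMAX) = min(10, 16) = 10
lane  0: mask-off/keep ⇒ 0xba
lane  1: mask-off/keep ⇒ 0xed
lane  2: mask-off/keep ⇒ 0x4c
lane  3: mask-off/keep ⇒ 0x19
lane  4: sub(0x71,0x9c) ⇒ 0xd5
lane  5: sub(0x40,0x81) ⇒ 0xbf
lane  6: mask-off/keep ⇒ 0x1a
lane  7: mask-off/keep ⇒ 0x91
lane  8: sub(0xe8,0x97) ⇒ 0x51
lane  9: sub(0xbf,0xb7) ⇒ 0x08
lane 10: tail/keep ⇒ 0x21
lane 11: tail/keep ⇒ 0x67
lane 12: tail/keep ⇒ 0x58
lane 13: tail/keep ⇒ 0x0c
lane 14: tail/keep ⇒ 0x6f
lane 15: tail/keep ⇒ 0x5b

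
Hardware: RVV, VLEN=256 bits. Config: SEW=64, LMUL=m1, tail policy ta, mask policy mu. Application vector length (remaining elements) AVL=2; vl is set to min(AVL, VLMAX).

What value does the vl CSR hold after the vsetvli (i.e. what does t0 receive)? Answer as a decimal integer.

vl = 2

lanes per group: 256·1/64 = 4
vl = min(AVL, VLMAX) = min(2, 4) = 2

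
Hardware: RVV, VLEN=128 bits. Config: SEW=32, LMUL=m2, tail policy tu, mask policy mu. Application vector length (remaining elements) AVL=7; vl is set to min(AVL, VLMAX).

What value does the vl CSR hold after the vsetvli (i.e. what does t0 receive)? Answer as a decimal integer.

VLMAX = VLEN×LMUL/SEW = 128×2/32 = 8
vl ← min(7, 8) = 7

vl = 7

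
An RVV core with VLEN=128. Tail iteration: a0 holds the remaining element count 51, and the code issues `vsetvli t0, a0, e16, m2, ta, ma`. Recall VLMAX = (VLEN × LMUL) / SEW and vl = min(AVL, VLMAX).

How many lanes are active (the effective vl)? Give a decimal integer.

VLMAX = (128 × 2) / 16 = 16 lanes
AVL=51 > VLMAX=16, so vl = 16

vl = 16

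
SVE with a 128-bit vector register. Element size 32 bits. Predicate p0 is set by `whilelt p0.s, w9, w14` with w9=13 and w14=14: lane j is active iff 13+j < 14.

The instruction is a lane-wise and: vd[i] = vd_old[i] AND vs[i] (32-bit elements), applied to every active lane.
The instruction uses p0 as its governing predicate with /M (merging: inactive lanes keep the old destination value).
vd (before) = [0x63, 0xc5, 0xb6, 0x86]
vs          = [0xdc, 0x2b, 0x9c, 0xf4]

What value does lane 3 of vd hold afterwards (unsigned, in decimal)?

128-bit reg / 32-bit elem → 4 lanes
whilelt: lane j active iff 13+j < 14 → j < 1 → 1 active
lane  0: and(0x63,0xdc) ⇒ 0x40
lane  1: tail/keep ⇒ 0xc5
lane  2: tail/keep ⇒ 0xb6
lane  3: tail/keep ⇒ 0x86

vd[3] = 134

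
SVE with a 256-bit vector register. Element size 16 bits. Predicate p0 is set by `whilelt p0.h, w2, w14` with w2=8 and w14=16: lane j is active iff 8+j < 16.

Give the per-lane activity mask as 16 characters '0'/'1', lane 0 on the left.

predicate = 1111111100000000

register lanes = 256/16 = 16
p0[j] = (8+j < 16); true for j=0..7 → 8 lanes set
bits (lane 0 leftmost): 1111111100000000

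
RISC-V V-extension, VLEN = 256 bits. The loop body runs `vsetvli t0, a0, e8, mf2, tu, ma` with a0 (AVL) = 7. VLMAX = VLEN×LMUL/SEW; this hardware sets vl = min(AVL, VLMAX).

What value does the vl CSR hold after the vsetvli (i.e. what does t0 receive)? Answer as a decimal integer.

VLMAX = (256 × 1/2) / 8 = 16 lanes
vl = min(AVL, VLMAX) = min(7, 16) = 7

vl = 7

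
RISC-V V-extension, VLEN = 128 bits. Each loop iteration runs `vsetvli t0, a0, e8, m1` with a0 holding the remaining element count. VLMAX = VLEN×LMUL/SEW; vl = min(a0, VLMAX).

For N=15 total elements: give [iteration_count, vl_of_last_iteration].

[iterations, last_vl] = [1, 15]

lanes per group: 128·1/8 = 16
15 elements at 16/iter → 1 passes, remainder 15 on the last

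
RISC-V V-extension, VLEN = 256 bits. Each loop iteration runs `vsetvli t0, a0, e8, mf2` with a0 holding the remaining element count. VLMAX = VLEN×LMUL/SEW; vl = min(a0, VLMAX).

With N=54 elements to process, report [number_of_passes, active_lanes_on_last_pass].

[iterations, last_vl] = [4, 6]

VLMAX = VLEN×LMUL/SEW = 256×1/2/8 = 16
54 elements at 16/iter → 4 passes, remainder 6 on the last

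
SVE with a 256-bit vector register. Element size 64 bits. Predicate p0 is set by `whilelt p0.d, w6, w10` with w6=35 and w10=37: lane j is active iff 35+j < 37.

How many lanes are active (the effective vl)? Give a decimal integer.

vl = 2

register lanes = 256/64 = 4
whilelt: lane j active iff 35+j < 37 → j < 2 → 2 active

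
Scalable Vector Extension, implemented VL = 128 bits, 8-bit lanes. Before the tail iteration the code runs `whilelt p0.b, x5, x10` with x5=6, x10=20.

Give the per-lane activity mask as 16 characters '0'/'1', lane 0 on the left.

predicate = 1111111111111100

register lanes = 128/8 = 16
whilelt: lane j active iff 6+j < 20 → j < 14 → 14 active
bits (lane 0 leftmost): 1111111111111100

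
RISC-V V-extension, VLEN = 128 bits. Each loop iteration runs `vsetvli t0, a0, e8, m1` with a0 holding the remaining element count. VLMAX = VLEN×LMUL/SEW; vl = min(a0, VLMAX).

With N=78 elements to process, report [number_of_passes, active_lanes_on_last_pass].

lanes per group: 128·1/8 = 16
N=78: ⌈78/16⌉ = 5 iters; last vl = 78 − 4×16 = 14

[iterations, last_vl] = [5, 14]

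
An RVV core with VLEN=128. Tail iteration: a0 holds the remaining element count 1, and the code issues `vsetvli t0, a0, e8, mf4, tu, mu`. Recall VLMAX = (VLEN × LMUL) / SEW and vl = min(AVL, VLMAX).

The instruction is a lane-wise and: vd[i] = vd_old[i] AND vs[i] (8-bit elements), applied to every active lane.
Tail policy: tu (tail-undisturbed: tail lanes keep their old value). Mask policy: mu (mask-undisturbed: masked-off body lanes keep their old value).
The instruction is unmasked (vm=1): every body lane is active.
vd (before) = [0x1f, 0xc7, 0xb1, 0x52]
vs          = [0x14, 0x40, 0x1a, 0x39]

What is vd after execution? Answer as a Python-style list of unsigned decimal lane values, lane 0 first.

vd = [20, 199, 177, 82]

VLMAX = (128 × 1/4) / 8 = 4 lanes
vl ← min(1, 4) = 1
vd[0] and(0x1f,0x14) -> 0x14
vd[1] tail/keep -> 0xc7
vd[2] tail/keep -> 0xb1
vd[3] tail/keep -> 0x52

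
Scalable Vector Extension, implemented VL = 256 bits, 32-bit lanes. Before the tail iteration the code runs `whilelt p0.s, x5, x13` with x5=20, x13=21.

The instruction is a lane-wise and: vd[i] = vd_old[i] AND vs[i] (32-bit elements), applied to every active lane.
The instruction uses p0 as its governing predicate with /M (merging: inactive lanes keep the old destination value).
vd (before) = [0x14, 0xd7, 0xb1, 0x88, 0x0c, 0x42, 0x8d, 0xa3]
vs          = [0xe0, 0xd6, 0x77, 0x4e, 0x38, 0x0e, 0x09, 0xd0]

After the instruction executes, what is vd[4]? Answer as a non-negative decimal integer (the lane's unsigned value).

lane count: 256 div 32 = 8
p0[j] = (20+j < 21); true for j=0..0 → 1 lanes set
  i=0: and(0x14,0xe0) → 0
  i=1: tail/keep → 215
  i=2: tail/keep → 177
  i=3: tail/keep → 136
  i=4: tail/keep → 12
  i=5: tail/keep → 66
  i=6: tail/keep → 141
  i=7: tail/keep → 163

vd[4] = 12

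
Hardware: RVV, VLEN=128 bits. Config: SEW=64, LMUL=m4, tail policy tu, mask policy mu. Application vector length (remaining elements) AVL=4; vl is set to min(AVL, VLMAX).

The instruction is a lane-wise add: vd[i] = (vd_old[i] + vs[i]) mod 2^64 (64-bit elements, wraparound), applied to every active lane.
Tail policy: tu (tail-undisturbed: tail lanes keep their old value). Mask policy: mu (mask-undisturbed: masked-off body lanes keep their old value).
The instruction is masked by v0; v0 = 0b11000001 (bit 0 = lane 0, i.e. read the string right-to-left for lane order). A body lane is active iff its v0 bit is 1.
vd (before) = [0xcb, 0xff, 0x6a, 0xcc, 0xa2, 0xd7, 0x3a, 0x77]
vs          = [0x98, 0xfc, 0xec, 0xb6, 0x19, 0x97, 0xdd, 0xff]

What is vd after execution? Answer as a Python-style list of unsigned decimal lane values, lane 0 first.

lanes per group: 128·4/64 = 8
AVL=4 ≤ VLMAX=8, so vl = 4
lane  0: add(0xcb,0x98) ⇒ 0x163
lane  1: mask-off/keep ⇒ 0xff
lane  2: mask-off/keep ⇒ 0x6a
lane  3: mask-off/keep ⇒ 0xcc
lane  4: tail/keep ⇒ 0xa2
lane  5: tail/keep ⇒ 0xd7
lane  6: tail/keep ⇒ 0x3a
lane  7: tail/keep ⇒ 0x77

vd = [355, 255, 106, 204, 162, 215, 58, 119]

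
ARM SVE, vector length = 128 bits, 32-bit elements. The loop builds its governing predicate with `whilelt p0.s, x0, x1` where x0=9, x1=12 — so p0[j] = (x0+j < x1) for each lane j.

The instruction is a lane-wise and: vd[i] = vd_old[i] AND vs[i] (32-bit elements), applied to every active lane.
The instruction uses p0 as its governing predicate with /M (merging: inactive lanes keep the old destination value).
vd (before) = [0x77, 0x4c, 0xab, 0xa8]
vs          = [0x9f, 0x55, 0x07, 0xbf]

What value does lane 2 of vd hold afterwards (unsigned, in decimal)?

lane count: 128 div 32 = 4
whilelt: lane j active iff 9+j < 12 → j < 3 → 3 active
[0] and(0x77,0x9f) = 0x17
[1] and(0x4c,0x55) = 0x44
[2] and(0xab,0x07) = 0x03
[3] tail/keep = 0xa8

vd[2] = 3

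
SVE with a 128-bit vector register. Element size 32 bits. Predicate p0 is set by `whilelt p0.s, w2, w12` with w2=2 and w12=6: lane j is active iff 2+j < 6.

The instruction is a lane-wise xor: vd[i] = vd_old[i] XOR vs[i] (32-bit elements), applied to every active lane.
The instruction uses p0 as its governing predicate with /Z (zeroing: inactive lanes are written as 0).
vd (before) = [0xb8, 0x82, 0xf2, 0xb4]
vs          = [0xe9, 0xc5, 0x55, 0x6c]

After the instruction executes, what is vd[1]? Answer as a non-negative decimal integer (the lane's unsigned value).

register lanes = 128/32 = 4
active while 2+j < 6, i.e. j ∈ [0,4) capped at 4 ⇒ 4
[0] xor(0xb8,0xe9) = 0x51
[1] xor(0x82,0xc5) = 0x47
[2] xor(0xf2,0x55) = 0xa7
[3] xor(0xb4,0x6c) = 0xd8

vd[1] = 71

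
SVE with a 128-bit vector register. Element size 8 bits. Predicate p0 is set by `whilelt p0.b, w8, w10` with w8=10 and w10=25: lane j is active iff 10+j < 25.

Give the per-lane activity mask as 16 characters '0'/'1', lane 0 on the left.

lane count: 128 div 8 = 16
whilelt: lane j active iff 10+j < 25 → j < 15 → 15 active
bits (lane 0 leftmost): 1111111111111110

predicate = 1111111111111110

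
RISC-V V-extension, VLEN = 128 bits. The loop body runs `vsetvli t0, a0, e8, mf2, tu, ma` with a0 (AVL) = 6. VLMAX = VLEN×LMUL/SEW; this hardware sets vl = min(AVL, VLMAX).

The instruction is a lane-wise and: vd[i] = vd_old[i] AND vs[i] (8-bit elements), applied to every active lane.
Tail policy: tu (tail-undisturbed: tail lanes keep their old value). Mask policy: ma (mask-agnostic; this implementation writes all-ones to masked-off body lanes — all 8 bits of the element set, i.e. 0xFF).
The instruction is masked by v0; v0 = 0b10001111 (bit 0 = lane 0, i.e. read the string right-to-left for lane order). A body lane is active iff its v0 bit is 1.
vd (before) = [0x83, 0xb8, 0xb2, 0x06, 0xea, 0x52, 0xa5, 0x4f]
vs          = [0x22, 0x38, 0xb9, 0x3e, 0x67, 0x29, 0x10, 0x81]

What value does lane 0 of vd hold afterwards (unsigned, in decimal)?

vd[0] = 2

lanes per group: 128·1/2/8 = 8
AVL=6 ≤ VLMAX=8, so vl = 6
[0] and(0x83,0x22) = 0x02
[1] and(0xb8,0x38) = 0x38
[2] and(0xb2,0xb9) = 0xb0
[3] and(0x06,0x3e) = 0x06
[4] mask-off/ones = 0xff
[5] mask-off/ones = 0xff
[6] tail/keep = 0xa5
[7] tail/keep = 0x4f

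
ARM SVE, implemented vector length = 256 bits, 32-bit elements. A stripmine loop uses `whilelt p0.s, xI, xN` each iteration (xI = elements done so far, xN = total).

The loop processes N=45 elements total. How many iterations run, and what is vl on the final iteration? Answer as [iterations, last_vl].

lane count: 256 div 32 = 8
45 elements at 8/iter → 6 passes, remainder 5 on the last

[iterations, last_vl] = [6, 5]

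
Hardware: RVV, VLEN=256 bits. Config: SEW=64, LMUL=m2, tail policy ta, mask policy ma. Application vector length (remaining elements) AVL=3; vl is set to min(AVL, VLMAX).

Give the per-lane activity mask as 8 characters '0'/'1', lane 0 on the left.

predicate = 11100000

VLMAX = (256 × 2) / 64 = 8 lanes
vl = min(AVL, VLMAX) = min(3, 8) = 3
bits (lane 0 leftmost): 11100000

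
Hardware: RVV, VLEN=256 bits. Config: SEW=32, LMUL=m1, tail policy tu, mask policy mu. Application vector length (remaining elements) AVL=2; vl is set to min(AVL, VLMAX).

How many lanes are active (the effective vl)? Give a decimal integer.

vl = 2

VLMAX = VLEN×LMUL/SEW = 256×1/32 = 8
vl ← min(2, 8) = 2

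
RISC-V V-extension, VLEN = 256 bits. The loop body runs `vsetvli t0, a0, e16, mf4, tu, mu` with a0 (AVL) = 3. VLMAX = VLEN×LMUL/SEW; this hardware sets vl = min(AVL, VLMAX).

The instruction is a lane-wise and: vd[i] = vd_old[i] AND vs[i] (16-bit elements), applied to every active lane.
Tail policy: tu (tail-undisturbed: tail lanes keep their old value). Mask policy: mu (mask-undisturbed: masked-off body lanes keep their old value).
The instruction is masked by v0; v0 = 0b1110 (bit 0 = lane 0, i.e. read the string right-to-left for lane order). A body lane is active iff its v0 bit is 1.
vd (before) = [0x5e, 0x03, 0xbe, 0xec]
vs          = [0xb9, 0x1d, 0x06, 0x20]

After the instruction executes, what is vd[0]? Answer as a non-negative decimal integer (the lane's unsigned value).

lanes per group: 256·1/4/16 = 4
AVL=3 ≤ VLMAX=4, so vl = 3
vd[0] mask-off/keep -> 0x5e
vd[1] and(0x03,0x1d) -> 0x01
vd[2] and(0xbe,0x06) -> 0x06
vd[3] tail/keep -> 0xec

vd[0] = 94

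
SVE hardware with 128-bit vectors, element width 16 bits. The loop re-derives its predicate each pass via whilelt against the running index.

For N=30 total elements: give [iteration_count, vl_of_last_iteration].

[iterations, last_vl] = [4, 6]

register lanes = 128/16 = 8
iterations = ceil(30/8) = 4; final-pass vl = 6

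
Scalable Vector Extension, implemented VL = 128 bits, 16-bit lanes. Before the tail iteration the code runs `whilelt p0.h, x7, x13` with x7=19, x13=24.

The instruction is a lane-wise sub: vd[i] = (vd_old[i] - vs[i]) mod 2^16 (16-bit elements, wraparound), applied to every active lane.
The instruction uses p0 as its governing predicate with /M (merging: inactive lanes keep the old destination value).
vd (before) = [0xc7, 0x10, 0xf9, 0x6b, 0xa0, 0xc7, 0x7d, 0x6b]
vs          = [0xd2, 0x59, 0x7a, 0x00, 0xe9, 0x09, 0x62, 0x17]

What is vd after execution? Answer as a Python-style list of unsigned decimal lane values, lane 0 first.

128-bit reg / 16-bit elem → 8 lanes
p0[j] = (19+j < 24); true for j=0..4 → 5 lanes set
  i=0: sub(0xc7,0xd2) → 65525
  i=1: sub(0x10,0x59) → 65463
  i=2: sub(0xf9,0x7a) → 127
  i=3: sub(0x6b,0x00) → 107
  i=4: sub(0xa0,0xe9) → 65463
  i=5: tail/keep → 199
  i=6: tail/keep → 125
  i=7: tail/keep → 107

vd = [65525, 65463, 127, 107, 65463, 199, 125, 107]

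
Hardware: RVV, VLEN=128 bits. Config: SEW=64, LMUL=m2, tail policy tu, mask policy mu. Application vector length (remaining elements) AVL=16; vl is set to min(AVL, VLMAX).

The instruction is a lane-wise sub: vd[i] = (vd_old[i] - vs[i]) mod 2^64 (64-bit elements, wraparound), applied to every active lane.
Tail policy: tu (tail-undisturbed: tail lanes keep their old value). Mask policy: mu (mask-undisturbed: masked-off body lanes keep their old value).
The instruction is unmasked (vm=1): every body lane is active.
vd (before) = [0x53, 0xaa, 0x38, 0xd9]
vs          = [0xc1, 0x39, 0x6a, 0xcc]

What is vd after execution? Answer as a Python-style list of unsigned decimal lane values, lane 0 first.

vd = [18446744073709551506, 113, 18446744073709551566, 13]

VLMAX = (128 × 2) / 64 = 4 lanes
vl = min(AVL, VLMAX) = min(16, 4) = 4
lane  0: sub(0x53,0xc1) ⇒ 0xffffffffffffff92
lane  1: sub(0xaa,0x39) ⇒ 0x71
lane  2: sub(0x38,0x6a) ⇒ 0xffffffffffffffce
lane  3: sub(0xd9,0xcc) ⇒ 0x0d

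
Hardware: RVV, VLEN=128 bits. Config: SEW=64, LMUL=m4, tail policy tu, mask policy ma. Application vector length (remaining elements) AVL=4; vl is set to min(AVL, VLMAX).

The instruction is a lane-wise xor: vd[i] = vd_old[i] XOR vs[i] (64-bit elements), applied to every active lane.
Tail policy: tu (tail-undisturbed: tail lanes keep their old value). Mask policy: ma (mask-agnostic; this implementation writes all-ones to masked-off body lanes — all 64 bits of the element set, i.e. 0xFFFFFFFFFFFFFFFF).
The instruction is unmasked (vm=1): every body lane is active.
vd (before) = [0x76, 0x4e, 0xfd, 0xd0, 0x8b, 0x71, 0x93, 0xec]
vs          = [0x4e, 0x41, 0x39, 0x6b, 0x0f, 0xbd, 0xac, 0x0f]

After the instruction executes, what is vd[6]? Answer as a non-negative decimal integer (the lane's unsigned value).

vd[6] = 147

lanes per group: 128·4/64 = 8
vl ← min(4, 8) = 4
  i=0: xor(0x76,0x4e) → 56
  i=1: xor(0x4e,0x41) → 15
  i=2: xor(0xfd,0x39) → 196
  i=3: xor(0xd0,0x6b) → 187
  i=4: tail/keep → 139
  i=5: tail/keep → 113
  i=6: tail/keep → 147
  i=7: tail/keep → 236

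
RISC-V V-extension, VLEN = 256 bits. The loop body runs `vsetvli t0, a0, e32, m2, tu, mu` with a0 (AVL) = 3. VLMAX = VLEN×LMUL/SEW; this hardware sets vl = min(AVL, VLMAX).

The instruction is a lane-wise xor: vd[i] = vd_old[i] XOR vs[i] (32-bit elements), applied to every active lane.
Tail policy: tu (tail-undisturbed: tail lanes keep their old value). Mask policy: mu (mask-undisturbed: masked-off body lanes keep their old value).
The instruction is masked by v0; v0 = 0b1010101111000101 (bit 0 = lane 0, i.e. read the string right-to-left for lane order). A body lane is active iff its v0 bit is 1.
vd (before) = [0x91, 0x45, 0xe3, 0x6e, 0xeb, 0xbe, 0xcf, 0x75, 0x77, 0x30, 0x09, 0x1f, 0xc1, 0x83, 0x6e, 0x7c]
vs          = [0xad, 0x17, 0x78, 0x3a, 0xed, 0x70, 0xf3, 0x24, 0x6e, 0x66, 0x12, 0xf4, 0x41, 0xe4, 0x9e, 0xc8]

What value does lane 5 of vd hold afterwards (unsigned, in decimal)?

vd[5] = 190

VLMAX = VLEN×LMUL/SEW = 256×2/32 = 16
vl ← min(3, 16) = 3
  i=0: xor(0x91,0xad) → 60
  i=1: mask-off/keep → 69
  i=2: xor(0xe3,0x78) → 155
  i=3: tail/keep → 110
  i=4: tail/keep → 235
  i=5: tail/keep → 190
  i=6: tail/keep → 207
  i=7: tail/keep → 117
  i=8: tail/keep → 119
  i=9: tail/keep → 48
  i=10: tail/keep → 9
  i=11: tail/keep → 31
  i=12: tail/keep → 193
  i=13: tail/keep → 131
  i=14: tail/keep → 110
  i=15: tail/keep → 124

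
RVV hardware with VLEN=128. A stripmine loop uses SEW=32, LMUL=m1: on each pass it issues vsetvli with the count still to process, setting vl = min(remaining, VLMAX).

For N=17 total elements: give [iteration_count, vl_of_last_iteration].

VLMAX = (128 × 1) / 32 = 4 lanes
17 elements at 4/iter → 5 passes, remainder 1 on the last

[iterations, last_vl] = [5, 1]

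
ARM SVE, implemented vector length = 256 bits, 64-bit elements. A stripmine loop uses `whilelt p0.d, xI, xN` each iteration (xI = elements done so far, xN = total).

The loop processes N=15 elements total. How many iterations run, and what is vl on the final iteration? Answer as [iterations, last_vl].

[iterations, last_vl] = [4, 3]

register lanes = 256/64 = 4
15 elements at 4/iter → 4 passes, remainder 3 on the last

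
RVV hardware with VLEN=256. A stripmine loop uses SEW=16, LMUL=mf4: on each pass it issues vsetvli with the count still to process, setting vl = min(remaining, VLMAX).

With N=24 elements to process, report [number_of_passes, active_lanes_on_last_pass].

[iterations, last_vl] = [6, 4]

VLMAX = VLEN×LMUL/SEW = 256×1/4/16 = 4
iterations = ceil(24/4) = 6; final-pass vl = 4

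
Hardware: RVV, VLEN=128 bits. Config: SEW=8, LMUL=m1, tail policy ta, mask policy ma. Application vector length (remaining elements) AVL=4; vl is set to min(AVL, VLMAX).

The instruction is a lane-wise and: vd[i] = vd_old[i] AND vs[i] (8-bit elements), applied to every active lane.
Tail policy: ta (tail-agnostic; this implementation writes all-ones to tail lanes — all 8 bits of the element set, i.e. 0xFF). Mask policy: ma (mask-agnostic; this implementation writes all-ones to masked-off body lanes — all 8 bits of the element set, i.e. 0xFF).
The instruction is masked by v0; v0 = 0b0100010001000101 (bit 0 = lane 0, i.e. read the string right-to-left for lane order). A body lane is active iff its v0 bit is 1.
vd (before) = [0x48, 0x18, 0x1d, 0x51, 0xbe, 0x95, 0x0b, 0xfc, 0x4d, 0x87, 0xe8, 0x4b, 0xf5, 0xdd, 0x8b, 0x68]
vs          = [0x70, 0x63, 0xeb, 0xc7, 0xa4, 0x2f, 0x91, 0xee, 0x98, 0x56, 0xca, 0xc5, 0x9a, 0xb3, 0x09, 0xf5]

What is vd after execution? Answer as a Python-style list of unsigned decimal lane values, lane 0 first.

lanes per group: 128·1/8 = 16
vl = min(AVL, VLMAX) = min(4, 16) = 4
  i=0: and(0x48,0x70) → 64
  i=1: mask-off/ones → 255
  i=2: and(0x1d,0xeb) → 9
  i=3: mask-off/ones → 255
  i=4: tail/ones → 255
  i=5: tail/ones → 255
  i=6: tail/ones → 255
  i=7: tail/ones → 255
  i=8: tail/ones → 255
  i=9: tail/ones → 255
  i=10: tail/ones → 255
  i=11: tail/ones → 255
  i=12: tail/ones → 255
  i=13: tail/ones → 255
  i=14: tail/ones → 255
  i=15: tail/ones → 255

vd = [64, 255, 9, 255, 255, 255, 255, 255, 255, 255, 255, 255, 255, 255, 255, 255]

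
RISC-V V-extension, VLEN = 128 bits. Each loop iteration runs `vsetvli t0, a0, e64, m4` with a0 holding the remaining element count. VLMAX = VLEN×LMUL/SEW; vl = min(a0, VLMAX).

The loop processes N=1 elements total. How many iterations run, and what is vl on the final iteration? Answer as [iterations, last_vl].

[iterations, last_vl] = [1, 1]

VLMAX = VLEN×LMUL/SEW = 128×4/64 = 8
iterations = ceil(1/8) = 1; final-pass vl = 1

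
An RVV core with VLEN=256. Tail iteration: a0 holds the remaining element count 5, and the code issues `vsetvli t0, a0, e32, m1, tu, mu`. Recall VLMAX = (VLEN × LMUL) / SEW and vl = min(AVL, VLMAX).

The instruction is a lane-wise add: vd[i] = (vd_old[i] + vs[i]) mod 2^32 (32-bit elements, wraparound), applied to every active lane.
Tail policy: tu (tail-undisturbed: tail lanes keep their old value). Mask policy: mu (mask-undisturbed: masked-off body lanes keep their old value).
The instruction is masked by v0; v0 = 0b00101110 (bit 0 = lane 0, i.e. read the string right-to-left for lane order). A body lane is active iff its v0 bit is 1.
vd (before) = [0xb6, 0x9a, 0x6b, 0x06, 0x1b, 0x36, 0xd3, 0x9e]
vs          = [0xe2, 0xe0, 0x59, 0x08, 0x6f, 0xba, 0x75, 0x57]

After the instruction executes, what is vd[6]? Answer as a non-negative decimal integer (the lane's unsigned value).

VLMAX = VLEN×LMUL/SEW = 256×1/32 = 8
vl ← min(5, 8) = 5
[0] mask-off/keep = 0xb6
[1] add(0x9a,0xe0) = 0x17a
[2] add(0x6b,0x59) = 0xc4
[3] add(0x06,0x08) = 0x0e
[4] mask-off/keep = 0x1b
[5] tail/keep = 0x36
[6] tail/keep = 0xd3
[7] tail/keep = 0x9e

vd[6] = 211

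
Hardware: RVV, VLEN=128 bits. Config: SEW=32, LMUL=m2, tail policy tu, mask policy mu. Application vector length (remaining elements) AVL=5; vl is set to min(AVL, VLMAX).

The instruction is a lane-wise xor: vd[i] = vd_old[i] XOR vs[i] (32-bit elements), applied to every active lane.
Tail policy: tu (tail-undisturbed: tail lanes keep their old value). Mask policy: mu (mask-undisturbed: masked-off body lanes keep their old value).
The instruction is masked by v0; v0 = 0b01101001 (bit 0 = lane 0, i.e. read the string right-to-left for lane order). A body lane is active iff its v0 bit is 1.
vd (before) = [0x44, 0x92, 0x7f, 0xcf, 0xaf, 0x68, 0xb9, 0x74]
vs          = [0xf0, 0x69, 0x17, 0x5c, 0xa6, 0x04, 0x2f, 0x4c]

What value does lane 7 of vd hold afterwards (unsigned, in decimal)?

VLMAX = (128 × 2) / 32 = 8 lanes
AVL=5 ≤ VLMAX=8, so vl = 5
vd[0] xor(0x44,0xf0) -> 0xb4
vd[1] mask-off/keep -> 0x92
vd[2] mask-off/keep -> 0x7f
vd[3] xor(0xcf,0x5c) -> 0x93
vd[4] mask-off/keep -> 0xaf
vd[5] tail/keep -> 0x68
vd[6] tail/keep -> 0xb9
vd[7] tail/keep -> 0x74

vd[7] = 116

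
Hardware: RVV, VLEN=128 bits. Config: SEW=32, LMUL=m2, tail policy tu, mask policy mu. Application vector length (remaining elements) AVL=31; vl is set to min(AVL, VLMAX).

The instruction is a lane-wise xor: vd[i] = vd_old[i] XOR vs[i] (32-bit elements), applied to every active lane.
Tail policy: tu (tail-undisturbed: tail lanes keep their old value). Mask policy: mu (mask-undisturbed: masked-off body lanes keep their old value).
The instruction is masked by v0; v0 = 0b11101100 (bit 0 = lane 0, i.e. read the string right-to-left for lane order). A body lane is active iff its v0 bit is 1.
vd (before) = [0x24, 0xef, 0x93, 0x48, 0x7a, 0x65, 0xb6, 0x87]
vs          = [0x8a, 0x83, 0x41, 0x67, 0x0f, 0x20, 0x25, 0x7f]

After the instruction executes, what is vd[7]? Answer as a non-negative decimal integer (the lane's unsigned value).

lanes per group: 128·2/32 = 8
vl = min(AVL, VLMAX) = min(31, 8) = 8
vd[0] mask-off/keep -> 0x24
vd[1] mask-off/keep -> 0xef
vd[2] xor(0x93,0x41) -> 0xd2
vd[3] xor(0x48,0x67) -> 0x2f
vd[4] mask-off/keep -> 0x7a
vd[5] xor(0x65,0x20) -> 0x45
vd[6] xor(0xb6,0x25) -> 0x93
vd[7] xor(0x87,0x7f) -> 0xf8

vd[7] = 248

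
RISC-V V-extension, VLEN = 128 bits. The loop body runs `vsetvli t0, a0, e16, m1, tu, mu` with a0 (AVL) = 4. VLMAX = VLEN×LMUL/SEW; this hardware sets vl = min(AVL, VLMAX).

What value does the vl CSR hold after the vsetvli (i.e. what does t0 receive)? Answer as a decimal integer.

vl = 4

VLMAX = VLEN×LMUL/SEW = 128×1/16 = 8
vl ← min(4, 8) = 4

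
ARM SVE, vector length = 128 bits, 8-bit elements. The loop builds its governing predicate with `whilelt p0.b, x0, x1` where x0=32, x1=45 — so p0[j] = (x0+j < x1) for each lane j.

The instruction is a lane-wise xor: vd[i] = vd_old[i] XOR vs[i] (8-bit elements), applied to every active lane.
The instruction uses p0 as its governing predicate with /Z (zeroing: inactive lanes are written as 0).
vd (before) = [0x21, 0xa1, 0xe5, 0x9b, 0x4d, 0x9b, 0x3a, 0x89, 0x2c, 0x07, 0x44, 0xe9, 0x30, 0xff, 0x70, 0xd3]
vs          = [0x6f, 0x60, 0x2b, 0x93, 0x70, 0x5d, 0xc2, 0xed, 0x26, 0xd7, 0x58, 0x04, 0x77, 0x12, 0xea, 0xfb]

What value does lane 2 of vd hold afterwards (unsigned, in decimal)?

vd[2] = 206

lane count: 128 div 8 = 16
whilelt: lane j active iff 32+j < 45 → j < 13 → 13 active
lane  0: xor(0x21,0x6f) ⇒ 0x4e
lane  1: xor(0xa1,0x60) ⇒ 0xc1
lane  2: xor(0xe5,0x2b) ⇒ 0xce
lane  3: xor(0x9b,0x93) ⇒ 0x08
lane  4: xor(0x4d,0x70) ⇒ 0x3d
lane  5: xor(0x9b,0x5d) ⇒ 0xc6
lane  6: xor(0x3a,0xc2) ⇒ 0xf8
lane  7: xor(0x89,0xed) ⇒ 0x64
lane  8: xor(0x2c,0x26) ⇒ 0x0a
lane  9: xor(0x07,0xd7) ⇒ 0xd0
lane 10: xor(0x44,0x58) ⇒ 0x1c
lane 11: xor(0xe9,0x04) ⇒ 0xed
lane 12: xor(0x30,0x77) ⇒ 0x47
lane 13: tail/zero ⇒ 0x00
lane 14: tail/zero ⇒ 0x00
lane 15: tail/zero ⇒ 0x00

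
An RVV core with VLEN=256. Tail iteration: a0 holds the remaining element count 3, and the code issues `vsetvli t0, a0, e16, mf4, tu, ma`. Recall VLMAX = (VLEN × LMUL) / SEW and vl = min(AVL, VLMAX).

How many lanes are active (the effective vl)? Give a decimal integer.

vl = 3

VLMAX = (256 × 1/4) / 16 = 4 lanes
AVL=3 ≤ VLMAX=4, so vl = 3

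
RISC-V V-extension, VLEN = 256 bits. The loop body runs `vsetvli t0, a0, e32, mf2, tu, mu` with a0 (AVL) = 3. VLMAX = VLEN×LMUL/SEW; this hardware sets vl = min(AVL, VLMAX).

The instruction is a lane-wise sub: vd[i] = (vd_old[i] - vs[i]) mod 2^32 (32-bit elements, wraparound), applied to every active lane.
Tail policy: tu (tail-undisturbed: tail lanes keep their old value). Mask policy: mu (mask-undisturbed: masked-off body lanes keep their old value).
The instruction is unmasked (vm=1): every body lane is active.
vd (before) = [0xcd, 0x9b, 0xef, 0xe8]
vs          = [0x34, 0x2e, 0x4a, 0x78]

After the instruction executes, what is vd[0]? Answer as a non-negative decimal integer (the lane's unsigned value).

VLMAX = VLEN×LMUL/SEW = 256×1/2/32 = 4
vl ← min(3, 4) = 3
lane  0: sub(0xcd,0x34) ⇒ 0x99
lane  1: sub(0x9b,0x2e) ⇒ 0x6d
lane  2: sub(0xef,0x4a) ⇒ 0xa5
lane  3: tail/keep ⇒ 0xe8

vd[0] = 153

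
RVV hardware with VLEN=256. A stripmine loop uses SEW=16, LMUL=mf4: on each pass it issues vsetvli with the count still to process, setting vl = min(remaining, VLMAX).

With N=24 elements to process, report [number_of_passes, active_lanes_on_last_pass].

lanes per group: 256·1/4/16 = 4
24 elements at 4/iter → 6 passes, remainder 4 on the last

[iterations, last_vl] = [6, 4]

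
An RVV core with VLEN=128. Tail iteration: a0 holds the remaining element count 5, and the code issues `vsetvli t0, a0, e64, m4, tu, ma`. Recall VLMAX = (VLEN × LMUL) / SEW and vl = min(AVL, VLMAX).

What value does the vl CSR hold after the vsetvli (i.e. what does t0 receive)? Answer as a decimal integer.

lanes per group: 128·4/64 = 8
vl ← min(5, 8) = 5

vl = 5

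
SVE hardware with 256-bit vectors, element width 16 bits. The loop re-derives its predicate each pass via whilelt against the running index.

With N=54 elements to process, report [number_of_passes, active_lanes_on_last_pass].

register lanes = 256/16 = 16
54 elements at 16/iter → 4 passes, remainder 6 on the last

[iterations, last_vl] = [4, 6]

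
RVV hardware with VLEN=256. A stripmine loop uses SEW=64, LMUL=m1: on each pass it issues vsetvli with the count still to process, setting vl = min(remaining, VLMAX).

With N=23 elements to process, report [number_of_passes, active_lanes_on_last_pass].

[iterations, last_vl] = [6, 3]

lanes per group: 256·1/64 = 4
iterations = ceil(23/4) = 6; final-pass vl = 3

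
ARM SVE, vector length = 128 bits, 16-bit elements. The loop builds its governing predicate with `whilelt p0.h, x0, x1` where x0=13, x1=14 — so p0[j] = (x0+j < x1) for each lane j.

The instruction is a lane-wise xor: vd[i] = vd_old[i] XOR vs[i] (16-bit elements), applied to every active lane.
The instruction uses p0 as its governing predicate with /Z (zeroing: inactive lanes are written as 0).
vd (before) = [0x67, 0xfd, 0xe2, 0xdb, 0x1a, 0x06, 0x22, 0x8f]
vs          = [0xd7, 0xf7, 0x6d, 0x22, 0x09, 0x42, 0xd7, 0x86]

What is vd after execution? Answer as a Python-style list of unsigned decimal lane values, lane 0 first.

register lanes = 128/16 = 8
whilelt: lane j active iff 13+j < 14 → j < 1 → 1 active
lane  0: xor(0x67,0xd7) ⇒ 0xb0
lane  1: tail/zero ⇒ 0x00
lane  2: tail/zero ⇒ 0x00
lane  3: tail/zero ⇒ 0x00
lane  4: tail/zero ⇒ 0x00
lane  5: tail/zero ⇒ 0x00
lane  6: tail/zero ⇒ 0x00
lane  7: tail/zero ⇒ 0x00

vd = [176, 0, 0, 0, 0, 0, 0, 0]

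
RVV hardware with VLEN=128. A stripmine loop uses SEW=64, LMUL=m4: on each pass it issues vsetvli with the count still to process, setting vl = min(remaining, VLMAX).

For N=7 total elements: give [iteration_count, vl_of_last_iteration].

[iterations, last_vl] = [1, 7]

lanes per group: 128·4/64 = 8
iterations = ceil(7/8) = 1; final-pass vl = 7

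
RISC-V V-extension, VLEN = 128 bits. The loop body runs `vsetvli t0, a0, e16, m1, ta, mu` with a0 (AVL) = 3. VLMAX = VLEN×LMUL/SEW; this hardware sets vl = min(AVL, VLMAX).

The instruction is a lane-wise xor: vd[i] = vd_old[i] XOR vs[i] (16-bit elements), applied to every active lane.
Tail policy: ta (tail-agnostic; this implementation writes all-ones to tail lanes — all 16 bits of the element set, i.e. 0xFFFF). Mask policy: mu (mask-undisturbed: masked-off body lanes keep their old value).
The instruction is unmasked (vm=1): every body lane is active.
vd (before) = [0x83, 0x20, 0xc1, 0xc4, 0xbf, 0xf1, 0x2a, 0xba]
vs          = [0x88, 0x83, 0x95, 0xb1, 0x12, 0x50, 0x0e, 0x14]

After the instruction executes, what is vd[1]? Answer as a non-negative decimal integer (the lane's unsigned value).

VLMAX = VLEN×LMUL/SEW = 128×1/16 = 8
vl ← min(3, 8) = 3
[0] xor(0x83,0x88) = 0x0b
[1] xor(0x20,0x83) = 0xa3
[2] xor(0xc1,0x95) = 0x54
[3] tail/ones = 0xffff
[4] tail/ones = 0xffff
[5] tail/ones = 0xffff
[6] tail/ones = 0xffff
[7] tail/ones = 0xffff

vd[1] = 163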